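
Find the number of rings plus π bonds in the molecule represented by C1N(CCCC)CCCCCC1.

1

Molecular formula from the SMILES: C11H23N.
DoU = (2C + 2 + N − H − X)/2 = (2·11 + 2 + 1 − 23 − 0)/2 = 2/2 = 1.
(Structurally: 1 ring(s) + 0 π bond(s) = 1.)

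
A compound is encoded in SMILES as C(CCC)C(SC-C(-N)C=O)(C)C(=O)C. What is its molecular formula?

Heavy atoms from the SMILES: 11 C, 1 N, 2 O, 1 S.
Implicit hydrogens by atom environment:
  4 × C: 2 H each → 8
  3 × C: 3 H each → 9
  2 × C: 1 H each → 2
  2 × C: no H
  2 × O: no H
  1 × N: 2 H
  1 × S: no H
  Total hydrogens = 21.
Molecular formula: C11H21NO2S

C11H21NO2S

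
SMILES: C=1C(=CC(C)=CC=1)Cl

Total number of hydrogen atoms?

Hydrogens are implicit in SMILES; fill each atom to its normal valence:
  4 × C (aromatic): 1 H each → 4
  2 × C (aromatic): no H
  1 × C: 3 H
  1 × Cl: no H
  Total hydrogens = 7.

7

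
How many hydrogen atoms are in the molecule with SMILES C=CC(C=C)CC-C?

14

Hydrogens are implicit in SMILES; fill each atom to its normal valence:
  4 × C: 2 H each → 8
  3 × C: 1 H each → 3
  1 × C: 3 H
  Total hydrogens = 14.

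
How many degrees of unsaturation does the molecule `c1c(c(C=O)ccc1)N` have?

5

Molecular formula from the SMILES: C7H7NO.
DoU = (2C + 2 + N − H − X)/2 = (2·7 + 2 + 1 − 7 − 0)/2 = 10/2 = 5.
(Structurally: 1 ring(s) + 4 π bond(s) = 5.)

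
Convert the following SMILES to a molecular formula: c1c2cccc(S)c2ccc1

Heavy atoms from the SMILES: 10 C, 1 S.
Implicit hydrogens by atom environment:
  7 × C (aromatic): 1 H each → 7
  3 × C (aromatic): no H
  1 × S: 1 H
  Total hydrogens = 8.
Molecular formula: C10H8S

C10H8S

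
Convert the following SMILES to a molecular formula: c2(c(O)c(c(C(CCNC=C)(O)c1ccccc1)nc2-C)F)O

Heavy atoms from the SMILES: 17 C, 1 F, 2 N, 3 O.
Implicit hydrogens by atom environment:
  6 × C (aromatic): no H
  5 × C (aromatic): 1 H each → 5
  3 × C: 2 H each → 6
  3 × O: 1 H each → 3
  1 × C: 3 H
  1 × C: 1 H
  1 × C: no H
  1 × F: no H
  1 × N: 1 H
  1 × N (aromatic): no H
  Total hydrogens = 19.
Molecular formula: C17H19FN2O3

C17H19FN2O3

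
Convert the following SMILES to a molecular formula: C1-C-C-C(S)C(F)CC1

Heavy atoms from the SMILES: 7 C, 1 F, 1 S.
Implicit hydrogens by atom environment:
  5 × C: 2 H each → 10
  2 × C: 1 H each → 2
  1 × F: no H
  1 × S: 1 H
  Total hydrogens = 13.
Molecular formula: C7H13FS

C7H13FS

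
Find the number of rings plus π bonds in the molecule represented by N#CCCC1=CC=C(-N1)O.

5

Molecular formula from the SMILES: C7H8N2O.
DoU = (2C + 2 + N − H − X)/2 = (2·7 + 2 + 2 − 8 − 0)/2 = 10/2 = 5.
(Structurally: 1 ring(s) + 4 π bond(s) = 5.)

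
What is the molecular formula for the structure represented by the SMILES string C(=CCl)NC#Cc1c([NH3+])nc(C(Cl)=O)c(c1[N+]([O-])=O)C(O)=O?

Heavy atoms from the SMILES: 11 C, 2 Cl, 4 N, 5 O.
Implicit hydrogens by atom environment:
  5 × C (aromatic): no H
  4 × C: no H
  3 × O: no H
  2 × C: 1 H each → 2
  2 × Cl: no H
  1 × N (charge +1): 3 H
  1 × N: 1 H
  1 × N (aromatic): no H
  1 × N (charge +1): no H
  1 × O: 1 H
  1 × O (charge -1): no H
  Total hydrogens = 7.
Net charge +1.
Molecular formula: C11H7Cl2N4O5+

C11H7Cl2N4O5+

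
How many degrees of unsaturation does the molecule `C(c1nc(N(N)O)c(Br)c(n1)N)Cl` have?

4

Molecular formula from the SMILES: C5H7BrClN5O.
DoU = (2C + 2 + N − H − X)/2 = (2·5 + 2 + 5 − 7 − 2)/2 = 8/2 = 4.
(Structurally: 1 ring(s) + 3 π bond(s) = 4.)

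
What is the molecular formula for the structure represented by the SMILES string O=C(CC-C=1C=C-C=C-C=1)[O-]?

Heavy atoms from the SMILES: 9 C, 2 O.
Implicit hydrogens by atom environment:
  5 × C (aromatic): 1 H each → 5
  2 × C: 2 H each → 4
  1 × C (aromatic): no H
  1 × C: no H
  1 × O: no H
  1 × O (charge -1): no H
  Total hydrogens = 9.
Net charge -1.
Molecular formula: C9H9O2-

C9H9O2-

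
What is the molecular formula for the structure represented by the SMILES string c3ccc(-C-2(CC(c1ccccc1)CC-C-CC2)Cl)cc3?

Heavy atoms from the SMILES: 20 C, 1 Cl.
Implicit hydrogens by atom environment:
  10 × C (aromatic): 1 H each → 10
  6 × C: 2 H each → 12
  2 × C (aromatic): no H
  1 × C: 1 H
  1 × C: no H
  1 × Cl: no H
  Total hydrogens = 23.
Molecular formula: C20H23Cl

C20H23Cl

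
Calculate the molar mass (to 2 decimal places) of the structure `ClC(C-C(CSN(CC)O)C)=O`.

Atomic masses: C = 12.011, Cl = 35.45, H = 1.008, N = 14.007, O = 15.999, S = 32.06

Molecular formula: C7H14ClNO2S.
M = 7×12.011 + 1×35.45 + 14×1.008 + 1×14.007 + 2×15.999 + 1×32.06 = 211.70 g/mol.

211.70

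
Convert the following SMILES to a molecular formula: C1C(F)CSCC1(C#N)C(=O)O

Heavy atoms from the SMILES: 7 C, 1 F, 1 N, 2 O, 1 S.
Implicit hydrogens by atom environment:
  3 × C: 2 H each → 6
  3 × C: no H
  1 × C: 1 H
  1 × F: no H
  1 × N: no H
  1 × O: 1 H
  1 × O: no H
  1 × S: no H
  Total hydrogens = 8.
Molecular formula: C7H8FNO2S

C7H8FNO2S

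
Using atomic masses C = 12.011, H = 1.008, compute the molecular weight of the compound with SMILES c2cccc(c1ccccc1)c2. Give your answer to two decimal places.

154.21

Molecular formula: C12H10.
M = 12×12.011 + 10×1.008 = 154.21 g/mol.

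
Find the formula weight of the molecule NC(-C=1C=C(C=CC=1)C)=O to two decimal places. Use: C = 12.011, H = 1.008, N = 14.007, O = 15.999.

Molecular formula: C8H9NO.
M = 8×12.011 + 9×1.008 + 1×14.007 + 1×15.999 = 135.17 g/mol.

135.17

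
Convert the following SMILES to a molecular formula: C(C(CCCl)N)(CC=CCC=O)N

C9H17ClN2O

Heavy atoms from the SMILES: 9 C, 1 Cl, 2 N, 1 O.
Implicit hydrogens by atom environment:
  5 × C: 1 H each → 5
  4 × C: 2 H each → 8
  2 × N: 2 H each → 4
  1 × Cl: no H
  1 × O: no H
  Total hydrogens = 17.
Molecular formula: C9H17ClN2O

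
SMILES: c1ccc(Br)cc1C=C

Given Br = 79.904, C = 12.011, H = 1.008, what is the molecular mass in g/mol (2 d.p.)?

183.05

Molecular formula: C8H7Br.
M = 1×79.904 + 8×12.011 + 7×1.008 = 183.05 g/mol.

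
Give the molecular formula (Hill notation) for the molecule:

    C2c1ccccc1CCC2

C10H12

Heavy atoms from the SMILES: 10 C.
Implicit hydrogens by atom environment:
  4 × C: 2 H each → 8
  4 × C (aromatic): 1 H each → 4
  2 × C (aromatic): no H
  Total hydrogens = 12.
Molecular formula: C10H12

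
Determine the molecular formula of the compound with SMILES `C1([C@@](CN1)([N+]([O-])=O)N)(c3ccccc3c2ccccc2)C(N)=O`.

Heavy atoms from the SMILES: 16 C, 4 N, 3 O.
Implicit hydrogens by atom environment:
  9 × C (aromatic): 1 H each → 9
  3 × C: no H
  3 × C (aromatic): no H
  2 × N: 2 H each → 4
  2 × O: no H
  1 × C: 2 H
  1 × N: 1 H
  1 × N (charge +1): no H
  1 × O (charge -1): no H
  Total hydrogens = 16.
Molecular formula: C16H16N4O3

C16H16N4O3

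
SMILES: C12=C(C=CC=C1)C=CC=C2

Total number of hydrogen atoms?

Hydrogens are implicit in SMILES; fill each atom to its normal valence:
  8 × C (aromatic): 1 H each → 8
  2 × C (aromatic): no H
  Total hydrogens = 8.

8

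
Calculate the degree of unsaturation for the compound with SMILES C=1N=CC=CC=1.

4

Molecular formula from the SMILES: C5H5N.
DoU = (2C + 2 + N − H − X)/2 = (2·5 + 2 + 1 − 5 − 0)/2 = 8/2 = 4.
(Structurally: 1 ring(s) + 3 π bond(s) = 4.)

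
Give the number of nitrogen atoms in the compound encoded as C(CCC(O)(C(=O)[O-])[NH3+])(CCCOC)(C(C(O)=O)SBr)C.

The symbol for nitrogen appears 1 time in the SMILES.

1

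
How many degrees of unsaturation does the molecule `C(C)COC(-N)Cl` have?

Molecular formula from the SMILES: C4H10ClNO.
DoU = (2C + 2 + N − H − X)/2 = (2·4 + 2 + 1 − 10 − 1)/2 = 0/2 = 0.
(Structurally: 0 ring(s) + 0 π bond(s) = 0.)

0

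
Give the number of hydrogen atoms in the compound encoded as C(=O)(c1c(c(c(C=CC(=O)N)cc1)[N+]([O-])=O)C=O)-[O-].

7

Hydrogens are implicit in SMILES; fill each atom to its normal valence:
  4 × C (aromatic): no H
  4 × O: no H
  3 × C: 1 H each → 3
  2 × C (aromatic): 1 H each → 2
  2 × C: no H
  2 × O (charge -1): no H
  1 × N: 2 H
  1 × N (charge +1): no H
  Total hydrogens = 7.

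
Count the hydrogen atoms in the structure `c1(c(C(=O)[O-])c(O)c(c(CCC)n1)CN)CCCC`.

Hydrogens are implicit in SMILES; fill each atom to its normal valence:
  6 × C: 2 H each → 12
  5 × C (aromatic): no H
  2 × C: 3 H each → 6
  1 × C: no H
  1 × N: 2 H
  1 × N (aromatic): no H
  1 × O: 1 H
  1 × O: no H
  1 × O (charge -1): no H
  Total hydrogens = 21.

21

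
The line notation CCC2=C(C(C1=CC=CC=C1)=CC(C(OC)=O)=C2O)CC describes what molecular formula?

C18H20O3

Heavy atoms from the SMILES: 18 C, 3 O.
Implicit hydrogens by atom environment:
  6 × C (aromatic): 1 H each → 6
  6 × C (aromatic): no H
  3 × C: 3 H each → 9
  2 × C: 2 H each → 4
  2 × O: no H
  1 × C: no H
  1 × O: 1 H
  Total hydrogens = 20.
Molecular formula: C18H20O3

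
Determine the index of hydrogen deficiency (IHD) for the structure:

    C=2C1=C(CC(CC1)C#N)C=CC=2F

Molecular formula from the SMILES: C11H10FN.
DoU = (2C + 2 + N − H − X)/2 = (2·11 + 2 + 1 − 10 − 1)/2 = 14/2 = 7.
(Structurally: 2 ring(s) + 5 π bond(s) = 7.)

7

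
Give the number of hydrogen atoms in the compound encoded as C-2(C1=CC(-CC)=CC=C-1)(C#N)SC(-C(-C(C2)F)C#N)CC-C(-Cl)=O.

18

Hydrogens are implicit in SMILES; fill each atom to its normal valence:
  4 × C: 2 H each → 8
  4 × C (aromatic): 1 H each → 4
  4 × C: no H
  3 × C: 1 H each → 3
  2 × C (aromatic): no H
  2 × N: no H
  1 × C: 3 H
  1 × Cl: no H
  1 × F: no H
  1 × O: no H
  1 × S: no H
  Total hydrogens = 18.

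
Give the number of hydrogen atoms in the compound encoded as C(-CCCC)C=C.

14

Hydrogens are implicit in SMILES; fill each atom to its normal valence:
  5 × C: 2 H each → 10
  1 × C: 3 H
  1 × C: 1 H
  Total hydrogens = 14.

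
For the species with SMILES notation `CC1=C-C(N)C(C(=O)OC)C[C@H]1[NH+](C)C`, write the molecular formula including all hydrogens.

C11H21N2O2+

Heavy atoms from the SMILES: 11 C, 2 N, 2 O.
Implicit hydrogens by atom environment:
  4 × C: 3 H each → 12
  4 × C: 1 H each → 4
  2 × C: no H
  2 × O: no H
  1 × C: 2 H
  1 × N: 2 H
  1 × N (charge +1): 1 H
  Total hydrogens = 21.
Net charge +1.
Molecular formula: C11H21N2O2+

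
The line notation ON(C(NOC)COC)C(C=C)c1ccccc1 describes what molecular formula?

Heavy atoms from the SMILES: 13 C, 2 N, 3 O.
Implicit hydrogens by atom environment:
  5 × C (aromatic): 1 H each → 5
  3 × C: 1 H each → 3
  2 × C: 3 H each → 6
  2 × C: 2 H each → 4
  2 × O: no H
  1 × C (aromatic): no H
  1 × N: 1 H
  1 × N: no H
  1 × O: 1 H
  Total hydrogens = 20.
Molecular formula: C13H20N2O3

C13H20N2O3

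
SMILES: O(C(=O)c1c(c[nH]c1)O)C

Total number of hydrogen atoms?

7

Hydrogens are implicit in SMILES; fill each atom to its normal valence:
  2 × C (aromatic): 1 H each → 2
  2 × C (aromatic): no H
  2 × O: no H
  1 × C: 3 H
  1 × C: no H
  1 × N (aromatic): 1 H
  1 × O: 1 H
  Total hydrogens = 7.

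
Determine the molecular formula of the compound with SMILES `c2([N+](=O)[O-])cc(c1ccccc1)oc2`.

C10H7NO3

Heavy atoms from the SMILES: 10 C, 1 N, 3 O.
Implicit hydrogens by atom environment:
  7 × C (aromatic): 1 H each → 7
  3 × C (aromatic): no H
  1 × N (charge +1): no H
  1 × O (aromatic): no H
  1 × O: no H
  1 × O (charge -1): no H
  Total hydrogens = 7.
Molecular formula: C10H7NO3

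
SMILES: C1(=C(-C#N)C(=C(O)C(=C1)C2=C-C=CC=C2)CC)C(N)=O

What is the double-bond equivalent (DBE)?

Molecular formula from the SMILES: C16H14N2O2.
DoU = (2C + 2 + N − H − X)/2 = (2·16 + 2 + 2 − 14 − 0)/2 = 22/2 = 11.
(Structurally: 2 ring(s) + 9 π bond(s) = 11.)

11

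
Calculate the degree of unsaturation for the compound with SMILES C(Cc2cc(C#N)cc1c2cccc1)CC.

Molecular formula from the SMILES: C15H15N.
DoU = (2C + 2 + N − H − X)/2 = (2·15 + 2 + 1 − 15 − 0)/2 = 18/2 = 9.
(Structurally: 2 ring(s) + 7 π bond(s) = 9.)

9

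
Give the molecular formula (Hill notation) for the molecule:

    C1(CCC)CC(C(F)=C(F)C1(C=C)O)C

Heavy atoms from the SMILES: 12 C, 2 F, 1 O.
Implicit hydrogens by atom environment:
  4 × C: 2 H each → 8
  3 × C: 1 H each → 3
  3 × C: no H
  2 × C: 3 H each → 6
  2 × F: no H
  1 × O: 1 H
  Total hydrogens = 18.
Molecular formula: C12H18F2O

C12H18F2O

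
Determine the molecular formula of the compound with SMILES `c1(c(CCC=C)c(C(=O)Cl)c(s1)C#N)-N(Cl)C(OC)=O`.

C12H10Cl2N2O3S

Heavy atoms from the SMILES: 12 C, 2 Cl, 2 N, 3 O, 1 S.
Implicit hydrogens by atom environment:
  4 × C (aromatic): no H
  3 × C: 2 H each → 6
  3 × C: no H
  3 × O: no H
  2 × Cl: no H
  2 × N: no H
  1 × C: 3 H
  1 × C: 1 H
  1 × S (aromatic): no H
  Total hydrogens = 10.
Molecular formula: C12H10Cl2N2O3S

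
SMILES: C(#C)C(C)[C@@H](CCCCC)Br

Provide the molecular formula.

C10H17Br

Heavy atoms from the SMILES: 1 Br, 10 C.
Implicit hydrogens by atom environment:
  4 × C: 2 H each → 8
  3 × C: 1 H each → 3
  2 × C: 3 H each → 6
  1 × Br: no H
  1 × C: no H
  Total hydrogens = 17.
Molecular formula: C10H17Br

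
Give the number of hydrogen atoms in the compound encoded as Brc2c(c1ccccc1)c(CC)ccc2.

13

Hydrogens are implicit in SMILES; fill each atom to its normal valence:
  8 × C (aromatic): 1 H each → 8
  4 × C (aromatic): no H
  1 × Br: no H
  1 × C: 3 H
  1 × C: 2 H
  Total hydrogens = 13.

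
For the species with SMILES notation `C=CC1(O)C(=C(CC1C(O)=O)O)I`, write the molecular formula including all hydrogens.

Heavy atoms from the SMILES: 8 C, 1 I, 4 O.
Implicit hydrogens by atom environment:
  4 × C: no H
  3 × O: 1 H each → 3
  2 × C: 2 H each → 4
  2 × C: 1 H each → 2
  1 × I: no H
  1 × O: no H
  Total hydrogens = 9.
Molecular formula: C8H9IO4

C8H9IO4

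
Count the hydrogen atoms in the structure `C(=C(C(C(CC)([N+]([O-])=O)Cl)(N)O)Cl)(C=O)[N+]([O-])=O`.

Hydrogens are implicit in SMILES; fill each atom to its normal valence:
  4 × C: no H
  3 × O: no H
  2 × Cl: no H
  2 × N (charge +1): no H
  2 × O (charge -1): no H
  1 × C: 3 H
  1 × C: 2 H
  1 × C: 1 H
  1 × N: 2 H
  1 × O: 1 H
  Total hydrogens = 9.

9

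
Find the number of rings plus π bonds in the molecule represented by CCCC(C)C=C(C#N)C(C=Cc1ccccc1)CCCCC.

Molecular formula from the SMILES: C22H31N.
DoU = (2C + 2 + N − H − X)/2 = (2·22 + 2 + 1 − 31 − 0)/2 = 16/2 = 8.
(Structurally: 1 ring(s) + 7 π bond(s) = 8.)

8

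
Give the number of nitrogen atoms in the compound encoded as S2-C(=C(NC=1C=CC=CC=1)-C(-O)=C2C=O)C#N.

The symbol for nitrogen appears 2 times in the SMILES.

2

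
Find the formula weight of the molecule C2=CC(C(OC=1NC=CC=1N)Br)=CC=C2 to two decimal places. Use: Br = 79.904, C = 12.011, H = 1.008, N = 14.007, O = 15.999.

267.13

Molecular formula: C11H11BrN2O.
M = 1×79.904 + 11×12.011 + 11×1.008 + 2×14.007 + 1×15.999 = 267.13 g/mol.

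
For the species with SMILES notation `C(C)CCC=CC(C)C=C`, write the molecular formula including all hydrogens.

C10H18

Heavy atoms from the SMILES: 10 C.
Implicit hydrogens by atom environment:
  4 × C: 2 H each → 8
  4 × C: 1 H each → 4
  2 × C: 3 H each → 6
  Total hydrogens = 18.
Molecular formula: C10H18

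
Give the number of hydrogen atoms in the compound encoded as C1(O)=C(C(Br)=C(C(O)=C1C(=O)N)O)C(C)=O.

8

Hydrogens are implicit in SMILES; fill each atom to its normal valence:
  6 × C (aromatic): no H
  3 × O: 1 H each → 3
  2 × C: no H
  2 × O: no H
  1 × Br: no H
  1 × C: 3 H
  1 × N: 2 H
  Total hydrogens = 8.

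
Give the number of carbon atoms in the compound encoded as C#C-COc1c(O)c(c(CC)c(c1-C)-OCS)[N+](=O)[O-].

The symbol for carbon appears 13 times in the SMILES. Lowercase c denotes aromatic carbon and counts toward C.

13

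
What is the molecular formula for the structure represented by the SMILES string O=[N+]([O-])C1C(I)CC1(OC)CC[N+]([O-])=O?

C7H11IN2O5

Heavy atoms from the SMILES: 7 C, 1 I, 2 N, 5 O.
Implicit hydrogens by atom environment:
  3 × C: 2 H each → 6
  3 × O: no H
  2 × C: 1 H each → 2
  2 × N (charge +1): no H
  2 × O (charge -1): no H
  1 × C: 3 H
  1 × C: no H
  1 × I: no H
  Total hydrogens = 11.
Molecular formula: C7H11IN2O5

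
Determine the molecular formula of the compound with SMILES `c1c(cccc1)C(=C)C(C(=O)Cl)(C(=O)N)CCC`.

C14H16ClNO2

Heavy atoms from the SMILES: 14 C, 1 Cl, 1 N, 2 O.
Implicit hydrogens by atom environment:
  5 × C (aromatic): 1 H each → 5
  4 × C: no H
  3 × C: 2 H each → 6
  2 × O: no H
  1 × C: 3 H
  1 × C (aromatic): no H
  1 × Cl: no H
  1 × N: 2 H
  Total hydrogens = 16.
Molecular formula: C14H16ClNO2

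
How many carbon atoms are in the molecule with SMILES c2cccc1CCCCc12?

The symbol for carbon appears 10 times in the SMILES. Lowercase c denotes aromatic carbon and counts toward C.

10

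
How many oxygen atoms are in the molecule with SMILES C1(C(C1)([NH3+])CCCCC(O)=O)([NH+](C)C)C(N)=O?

The symbol for oxygen appears 3 times in the SMILES.

3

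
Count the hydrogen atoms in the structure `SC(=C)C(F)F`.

4

Hydrogens are implicit in SMILES; fill each atom to its normal valence:
  2 × F: no H
  1 × C: 2 H
  1 × C: 1 H
  1 × C: no H
  1 × S: 1 H
  Total hydrogens = 4.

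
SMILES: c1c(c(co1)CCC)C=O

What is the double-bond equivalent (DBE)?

Molecular formula from the SMILES: C8H10O2.
DoU = (2C + 2 + N − H − X)/2 = (2·8 + 2 + 0 − 10 − 0)/2 = 8/2 = 4.
(Structurally: 1 ring(s) + 3 π bond(s) = 4.)

4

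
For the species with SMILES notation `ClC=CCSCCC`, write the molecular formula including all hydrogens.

Heavy atoms from the SMILES: 6 C, 1 Cl, 1 S.
Implicit hydrogens by atom environment:
  3 × C: 2 H each → 6
  2 × C: 1 H each → 2
  1 × C: 3 H
  1 × Cl: no H
  1 × S: no H
  Total hydrogens = 11.
Molecular formula: C6H11ClS

C6H11ClS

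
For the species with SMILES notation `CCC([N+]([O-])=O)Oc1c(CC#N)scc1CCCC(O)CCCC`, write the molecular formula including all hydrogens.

C17H26N2O4S

Heavy atoms from the SMILES: 17 C, 2 N, 4 O, 1 S.
Implicit hydrogens by atom environment:
  8 × C: 2 H each → 16
  3 × C (aromatic): no H
  2 × C: 3 H each → 6
  2 × C: 1 H each → 2
  2 × O: no H
  1 × C (aromatic): 1 H
  1 × C: no H
  1 × N: no H
  1 × N (charge +1): no H
  1 × O: 1 H
  1 × O (charge -1): no H
  1 × S (aromatic): no H
  Total hydrogens = 26.
Molecular formula: C17H26N2O4S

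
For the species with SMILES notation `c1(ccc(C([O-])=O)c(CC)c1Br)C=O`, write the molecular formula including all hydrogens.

C10H8BrO3-

Heavy atoms from the SMILES: 1 Br, 10 C, 3 O.
Implicit hydrogens by atom environment:
  4 × C (aromatic): no H
  2 × C (aromatic): 1 H each → 2
  2 × O: no H
  1 × Br: no H
  1 × C: 3 H
  1 × C: 2 H
  1 × C: 1 H
  1 × C: no H
  1 × O (charge -1): no H
  Total hydrogens = 8.
Net charge -1.
Molecular formula: C10H8BrO3-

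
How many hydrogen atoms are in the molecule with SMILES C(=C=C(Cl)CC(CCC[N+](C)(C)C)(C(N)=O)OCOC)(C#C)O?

Hydrogens are implicit in SMILES; fill each atom to its normal valence:
  6 × C: no H
  5 × C: 2 H each → 10
  4 × C: 3 H each → 12
  3 × O: no H
  1 × C: 1 H
  1 × Cl: no H
  1 × N: 2 H
  1 × N (charge +1): no H
  1 × O: 1 H
  Total hydrogens = 26.

26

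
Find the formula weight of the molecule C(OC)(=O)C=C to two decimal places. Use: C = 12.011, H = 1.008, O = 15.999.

Molecular formula: C4H6O2.
M = 4×12.011 + 6×1.008 + 2×15.999 = 86.09 g/mol.

86.09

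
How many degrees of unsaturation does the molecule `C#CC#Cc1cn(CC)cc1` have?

Molecular formula from the SMILES: C10H9N.
DoU = (2C + 2 + N − H − X)/2 = (2·10 + 2 + 1 − 9 − 0)/2 = 14/2 = 7.
(Structurally: 1 ring(s) + 6 π bond(s) = 7.)

7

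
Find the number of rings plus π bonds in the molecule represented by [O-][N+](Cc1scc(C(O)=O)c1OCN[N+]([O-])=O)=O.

6

Molecular formula from the SMILES: C7H7N3O7S.
DoU = (2C + 2 + N − H − X)/2 = (2·7 + 2 + 3 − 7 − 0)/2 = 12/2 = 6.
(Structurally: 1 ring(s) + 5 π bond(s) = 6.)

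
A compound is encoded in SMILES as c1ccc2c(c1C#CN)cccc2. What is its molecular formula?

C12H9N

Heavy atoms from the SMILES: 12 C, 1 N.
Implicit hydrogens by atom environment:
  7 × C (aromatic): 1 H each → 7
  3 × C (aromatic): no H
  2 × C: no H
  1 × N: 2 H
  Total hydrogens = 9.
Molecular formula: C12H9N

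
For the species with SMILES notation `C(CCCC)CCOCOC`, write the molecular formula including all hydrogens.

Heavy atoms from the SMILES: 9 C, 2 O.
Implicit hydrogens by atom environment:
  7 × C: 2 H each → 14
  2 × C: 3 H each → 6
  2 × O: no H
  Total hydrogens = 20.
Molecular formula: C9H20O2

C9H20O2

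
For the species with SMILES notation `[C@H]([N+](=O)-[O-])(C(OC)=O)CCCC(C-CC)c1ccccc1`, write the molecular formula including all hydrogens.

Heavy atoms from the SMILES: 16 C, 1 N, 4 O.
Implicit hydrogens by atom environment:
  5 × C: 2 H each → 10
  5 × C (aromatic): 1 H each → 5
  3 × O: no H
  2 × C: 3 H each → 6
  2 × C: 1 H each → 2
  1 × C: no H
  1 × C (aromatic): no H
  1 × N (charge +1): no H
  1 × O (charge -1): no H
  Total hydrogens = 23.
Molecular formula: C16H23NO4

C16H23NO4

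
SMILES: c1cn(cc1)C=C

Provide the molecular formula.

C6H7N

Heavy atoms from the SMILES: 6 C, 1 N.
Implicit hydrogens by atom environment:
  4 × C (aromatic): 1 H each → 4
  1 × C: 2 H
  1 × C: 1 H
  1 × N (aromatic): no H
  Total hydrogens = 7.
Molecular formula: C6H7N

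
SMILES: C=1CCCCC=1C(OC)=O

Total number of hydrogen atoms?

12

Hydrogens are implicit in SMILES; fill each atom to its normal valence:
  4 × C: 2 H each → 8
  2 × C: no H
  2 × O: no H
  1 × C: 3 H
  1 × C: 1 H
  Total hydrogens = 12.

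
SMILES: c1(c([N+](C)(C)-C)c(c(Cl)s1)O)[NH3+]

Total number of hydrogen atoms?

13

Hydrogens are implicit in SMILES; fill each atom to its normal valence:
  4 × C (aromatic): no H
  3 × C: 3 H each → 9
  1 × Cl: no H
  1 × N (charge +1): 3 H
  1 × N (charge +1): no H
  1 × O: 1 H
  1 × S (aromatic): no H
  Total hydrogens = 13.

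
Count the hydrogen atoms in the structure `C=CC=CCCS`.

10

Hydrogens are implicit in SMILES; fill each atom to its normal valence:
  3 × C: 2 H each → 6
  3 × C: 1 H each → 3
  1 × S: 1 H
  Total hydrogens = 10.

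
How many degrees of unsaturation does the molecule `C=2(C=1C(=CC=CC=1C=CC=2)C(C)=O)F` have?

Molecular formula from the SMILES: C12H9FO.
DoU = (2C + 2 + N − H − X)/2 = (2·12 + 2 + 0 − 9 − 1)/2 = 16/2 = 8.
(Structurally: 2 ring(s) + 6 π bond(s) = 8.)

8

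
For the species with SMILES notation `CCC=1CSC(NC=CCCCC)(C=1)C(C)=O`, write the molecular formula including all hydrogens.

Heavy atoms from the SMILES: 14 C, 1 N, 1 O, 1 S.
Implicit hydrogens by atom environment:
  5 × C: 2 H each → 10
  3 × C: 3 H each → 9
  3 × C: 1 H each → 3
  3 × C: no H
  1 × N: 1 H
  1 × O: no H
  1 × S: no H
  Total hydrogens = 23.
Molecular formula: C14H23NOS

C14H23NOS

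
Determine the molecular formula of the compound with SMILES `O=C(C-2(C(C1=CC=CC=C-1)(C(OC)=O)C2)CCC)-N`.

C15H19NO3

Heavy atoms from the SMILES: 15 C, 1 N, 3 O.
Implicit hydrogens by atom environment:
  5 × C (aromatic): 1 H each → 5
  4 × C: no H
  3 × C: 2 H each → 6
  3 × O: no H
  2 × C: 3 H each → 6
  1 × C (aromatic): no H
  1 × N: 2 H
  Total hydrogens = 19.
Molecular formula: C15H19NO3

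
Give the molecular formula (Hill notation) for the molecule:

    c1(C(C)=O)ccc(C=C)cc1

Heavy atoms from the SMILES: 10 C, 1 O.
Implicit hydrogens by atom environment:
  4 × C (aromatic): 1 H each → 4
  2 × C (aromatic): no H
  1 × C: 3 H
  1 × C: 2 H
  1 × C: 1 H
  1 × C: no H
  1 × O: no H
  Total hydrogens = 10.
Molecular formula: C10H10O

C10H10O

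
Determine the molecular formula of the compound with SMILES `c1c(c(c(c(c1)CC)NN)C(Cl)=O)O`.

C9H11ClN2O2

Heavy atoms from the SMILES: 9 C, 1 Cl, 2 N, 2 O.
Implicit hydrogens by atom environment:
  4 × C (aromatic): no H
  2 × C (aromatic): 1 H each → 2
  1 × C: 3 H
  1 × C: 2 H
  1 × C: no H
  1 × Cl: no H
  1 × N: 2 H
  1 × N: 1 H
  1 × O: 1 H
  1 × O: no H
  Total hydrogens = 11.
Molecular formula: C9H11ClN2O2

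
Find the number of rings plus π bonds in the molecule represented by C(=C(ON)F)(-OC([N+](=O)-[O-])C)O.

Molecular formula from the SMILES: C4H7FN2O5.
DoU = (2C + 2 + N − H − X)/2 = (2·4 + 2 + 2 − 7 − 1)/2 = 4/2 = 2.
(Structurally: 0 ring(s) + 2 π bond(s) = 2.)

2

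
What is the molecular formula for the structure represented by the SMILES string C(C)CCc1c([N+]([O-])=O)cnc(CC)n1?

C10H15N3O2

Heavy atoms from the SMILES: 10 C, 3 N, 2 O.
Implicit hydrogens by atom environment:
  4 × C: 2 H each → 8
  3 × C (aromatic): no H
  2 × C: 3 H each → 6
  2 × N (aromatic): no H
  1 × C (aromatic): 1 H
  1 × N (charge +1): no H
  1 × O: no H
  1 × O (charge -1): no H
  Total hydrogens = 15.
Molecular formula: C10H15N3O2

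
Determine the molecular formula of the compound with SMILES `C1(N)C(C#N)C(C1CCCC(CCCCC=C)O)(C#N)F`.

C16H24FN3O

Heavy atoms from the SMILES: 16 C, 1 F, 3 N, 1 O.
Implicit hydrogens by atom environment:
  8 × C: 2 H each → 16
  5 × C: 1 H each → 5
  3 × C: no H
  2 × N: no H
  1 × F: no H
  1 × N: 2 H
  1 × O: 1 H
  Total hydrogens = 24.
Molecular formula: C16H24FN3O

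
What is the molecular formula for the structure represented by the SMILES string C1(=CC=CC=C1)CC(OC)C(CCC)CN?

C14H23NO

Heavy atoms from the SMILES: 14 C, 1 N, 1 O.
Implicit hydrogens by atom environment:
  5 × C (aromatic): 1 H each → 5
  4 × C: 2 H each → 8
  2 × C: 3 H each → 6
  2 × C: 1 H each → 2
  1 × C (aromatic): no H
  1 × N: 2 H
  1 × O: no H
  Total hydrogens = 23.
Molecular formula: C14H23NO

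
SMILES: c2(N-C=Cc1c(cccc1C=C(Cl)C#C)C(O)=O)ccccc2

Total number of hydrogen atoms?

14

Hydrogens are implicit in SMILES; fill each atom to its normal valence:
  8 × C (aromatic): 1 H each → 8
  4 × C: 1 H each → 4
  4 × C (aromatic): no H
  3 × C: no H
  1 × Cl: no H
  1 × N: 1 H
  1 × O: 1 H
  1 × O: no H
  Total hydrogens = 14.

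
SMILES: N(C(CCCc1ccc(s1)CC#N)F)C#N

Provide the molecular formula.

C11H12FN3S

Heavy atoms from the SMILES: 11 C, 1 F, 3 N, 1 S.
Implicit hydrogens by atom environment:
  4 × C: 2 H each → 8
  2 × C (aromatic): 1 H each → 2
  2 × C (aromatic): no H
  2 × C: no H
  2 × N: no H
  1 × C: 1 H
  1 × F: no H
  1 × N: 1 H
  1 × S (aromatic): no H
  Total hydrogens = 12.
Molecular formula: C11H12FN3S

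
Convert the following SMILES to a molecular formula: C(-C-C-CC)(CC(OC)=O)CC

C10H20O2

Heavy atoms from the SMILES: 10 C, 2 O.
Implicit hydrogens by atom environment:
  5 × C: 2 H each → 10
  3 × C: 3 H each → 9
  2 × O: no H
  1 × C: 1 H
  1 × C: no H
  Total hydrogens = 20.
Molecular formula: C10H20O2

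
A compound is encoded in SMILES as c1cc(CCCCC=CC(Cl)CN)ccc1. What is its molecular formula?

C14H20ClN

Heavy atoms from the SMILES: 14 C, 1 Cl, 1 N.
Implicit hydrogens by atom environment:
  5 × C: 2 H each → 10
  5 × C (aromatic): 1 H each → 5
  3 × C: 1 H each → 3
  1 × C (aromatic): no H
  1 × Cl: no H
  1 × N: 2 H
  Total hydrogens = 20.
Molecular formula: C14H20ClN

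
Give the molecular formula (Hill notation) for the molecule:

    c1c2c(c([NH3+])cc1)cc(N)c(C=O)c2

Heavy atoms from the SMILES: 11 C, 2 N, 1 O.
Implicit hydrogens by atom environment:
  5 × C (aromatic): 1 H each → 5
  5 × C (aromatic): no H
  1 × C: 1 H
  1 × N (charge +1): 3 H
  1 × N: 2 H
  1 × O: no H
  Total hydrogens = 11.
Net charge +1.
Molecular formula: C11H11N2O+

C11H11N2O+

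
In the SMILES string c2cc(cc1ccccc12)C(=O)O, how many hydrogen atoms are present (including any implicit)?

Hydrogens are implicit in SMILES; fill each atom to its normal valence:
  7 × C (aromatic): 1 H each → 7
  3 × C (aromatic): no H
  1 × C: no H
  1 × O: 1 H
  1 × O: no H
  Total hydrogens = 8.

8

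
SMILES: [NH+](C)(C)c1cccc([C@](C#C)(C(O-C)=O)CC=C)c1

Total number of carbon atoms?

The symbol for carbon appears 16 times in the SMILES. Lowercase c denotes aromatic carbon and counts toward C.

16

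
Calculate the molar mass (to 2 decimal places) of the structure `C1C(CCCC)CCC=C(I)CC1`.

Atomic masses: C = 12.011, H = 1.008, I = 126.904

292.20

Molecular formula: C12H21I.
M = 12×12.011 + 21×1.008 + 1×126.904 = 292.20 g/mol.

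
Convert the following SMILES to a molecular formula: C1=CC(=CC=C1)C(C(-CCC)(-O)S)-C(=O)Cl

Heavy atoms from the SMILES: 12 C, 1 Cl, 2 O, 1 S.
Implicit hydrogens by atom environment:
  5 × C (aromatic): 1 H each → 5
  2 × C: 2 H each → 4
  2 × C: no H
  1 × C: 3 H
  1 × C: 1 H
  1 × C (aromatic): no H
  1 × Cl: no H
  1 × O: 1 H
  1 × O: no H
  1 × S: 1 H
  Total hydrogens = 15.
Molecular formula: C12H15ClO2S

C12H15ClO2S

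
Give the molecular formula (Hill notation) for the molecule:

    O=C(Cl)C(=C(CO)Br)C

Heavy atoms from the SMILES: 1 Br, 5 C, 1 Cl, 2 O.
Implicit hydrogens by atom environment:
  3 × C: no H
  1 × Br: no H
  1 × C: 3 H
  1 × C: 2 H
  1 × Cl: no H
  1 × O: 1 H
  1 × O: no H
  Total hydrogens = 6.
Molecular formula: C5H6BrClO2

C5H6BrClO2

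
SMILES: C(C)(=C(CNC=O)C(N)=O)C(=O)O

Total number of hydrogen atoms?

10

Hydrogens are implicit in SMILES; fill each atom to its normal valence:
  4 × C: no H
  3 × O: no H
  1 × C: 3 H
  1 × C: 2 H
  1 × C: 1 H
  1 × N: 2 H
  1 × N: 1 H
  1 × O: 1 H
  Total hydrogens = 10.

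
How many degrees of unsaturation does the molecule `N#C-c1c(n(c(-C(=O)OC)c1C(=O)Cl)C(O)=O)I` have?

Molecular formula from the SMILES: C9H4ClIN2O5.
DoU = (2C + 2 + N − H − X)/2 = (2·9 + 2 + 2 − 4 − 2)/2 = 16/2 = 8.
(Structurally: 1 ring(s) + 7 π bond(s) = 8.)

8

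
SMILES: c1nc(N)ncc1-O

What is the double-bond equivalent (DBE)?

4

Molecular formula from the SMILES: C4H5N3O.
DoU = (2C + 2 + N − H − X)/2 = (2·4 + 2 + 3 − 5 − 0)/2 = 8/2 = 4.
(Structurally: 1 ring(s) + 3 π bond(s) = 4.)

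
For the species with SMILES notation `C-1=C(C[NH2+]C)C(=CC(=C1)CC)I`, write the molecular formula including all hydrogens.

Heavy atoms from the SMILES: 10 C, 1 I, 1 N.
Implicit hydrogens by atom environment:
  3 × C (aromatic): 1 H each → 3
  3 × C (aromatic): no H
  2 × C: 3 H each → 6
  2 × C: 2 H each → 4
  1 × I: no H
  1 × N (charge +1): 2 H
  Total hydrogens = 15.
Net charge +1.
Molecular formula: C10H15IN+

C10H15IN+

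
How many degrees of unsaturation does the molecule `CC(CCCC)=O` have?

Molecular formula from the SMILES: C6H12O.
DoU = (2C + 2 + N − H − X)/2 = (2·6 + 2 + 0 − 12 − 0)/2 = 2/2 = 1.
(Structurally: 0 ring(s) + 1 π bond(s) = 1.)

1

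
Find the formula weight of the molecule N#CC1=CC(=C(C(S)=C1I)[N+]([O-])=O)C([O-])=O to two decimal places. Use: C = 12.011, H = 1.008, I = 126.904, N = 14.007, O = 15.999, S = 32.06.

349.08

Molecular formula: C8H2IN2O4S-.
M = 8×12.011 + 2×1.008 + 1×126.904 + 2×14.007 + 4×15.999 + 1×32.06 = 349.08 g/mol.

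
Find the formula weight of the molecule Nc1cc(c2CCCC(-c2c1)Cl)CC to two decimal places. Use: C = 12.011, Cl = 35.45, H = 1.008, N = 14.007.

Molecular formula: C12H16ClN.
M = 12×12.011 + 1×35.45 + 16×1.008 + 1×14.007 = 209.72 g/mol.

209.72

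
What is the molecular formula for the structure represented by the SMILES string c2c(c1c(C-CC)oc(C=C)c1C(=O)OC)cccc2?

C17H18O3

Heavy atoms from the SMILES: 17 C, 3 O.
Implicit hydrogens by atom environment:
  5 × C (aromatic): 1 H each → 5
  5 × C (aromatic): no H
  3 × C: 2 H each → 6
  2 × C: 3 H each → 6
  2 × O: no H
  1 × C: 1 H
  1 × C: no H
  1 × O (aromatic): no H
  Total hydrogens = 18.
Molecular formula: C17H18O3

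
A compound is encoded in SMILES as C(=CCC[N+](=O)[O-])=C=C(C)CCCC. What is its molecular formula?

C11H17NO2

Heavy atoms from the SMILES: 11 C, 1 N, 2 O.
Implicit hydrogens by atom environment:
  5 × C: 2 H each → 10
  3 × C: no H
  2 × C: 3 H each → 6
  1 × C: 1 H
  1 × N (charge +1): no H
  1 × O: no H
  1 × O (charge -1): no H
  Total hydrogens = 17.
Molecular formula: C11H17NO2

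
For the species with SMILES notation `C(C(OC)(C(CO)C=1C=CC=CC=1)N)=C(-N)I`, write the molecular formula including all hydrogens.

C12H17IN2O2

Heavy atoms from the SMILES: 12 C, 1 I, 2 N, 2 O.
Implicit hydrogens by atom environment:
  5 × C (aromatic): 1 H each → 5
  2 × C: 1 H each → 2
  2 × C: no H
  2 × N: 2 H each → 4
  1 × C: 3 H
  1 × C: 2 H
  1 × C (aromatic): no H
  1 × I: no H
  1 × O: 1 H
  1 × O: no H
  Total hydrogens = 17.
Molecular formula: C12H17IN2O2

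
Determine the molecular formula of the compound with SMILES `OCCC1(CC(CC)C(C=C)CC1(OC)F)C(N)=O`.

Heavy atoms from the SMILES: 14 C, 1 F, 1 N, 3 O.
Implicit hydrogens by atom environment:
  6 × C: 2 H each → 12
  3 × C: 1 H each → 3
  3 × C: no H
  2 × C: 3 H each → 6
  2 × O: no H
  1 × F: no H
  1 × N: 2 H
  1 × O: 1 H
  Total hydrogens = 24.
Molecular formula: C14H24FNO3

C14H24FNO3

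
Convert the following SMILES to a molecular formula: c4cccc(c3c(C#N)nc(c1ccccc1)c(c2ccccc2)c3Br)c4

C24H15BrN2

Heavy atoms from the SMILES: 1 Br, 24 C, 2 N.
Implicit hydrogens by atom environment:
  15 × C (aromatic): 1 H each → 15
  8 × C (aromatic): no H
  1 × Br: no H
  1 × C: no H
  1 × N (aromatic): no H
  1 × N: no H
  Total hydrogens = 15.
Molecular formula: C24H15BrN2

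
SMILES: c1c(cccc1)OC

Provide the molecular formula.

Heavy atoms from the SMILES: 7 C, 1 O.
Implicit hydrogens by atom environment:
  5 × C (aromatic): 1 H each → 5
  1 × C: 3 H
  1 × C (aromatic): no H
  1 × O: no H
  Total hydrogens = 8.
Molecular formula: C7H8O

C7H8O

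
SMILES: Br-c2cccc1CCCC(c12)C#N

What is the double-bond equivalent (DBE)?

7

Molecular formula from the SMILES: C11H10BrN.
DoU = (2C + 2 + N − H − X)/2 = (2·11 + 2 + 1 − 10 − 1)/2 = 14/2 = 7.
(Structurally: 2 ring(s) + 5 π bond(s) = 7.)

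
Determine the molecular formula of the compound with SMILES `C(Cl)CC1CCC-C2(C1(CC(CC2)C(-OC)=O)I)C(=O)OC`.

C16H24ClIO4

Heavy atoms from the SMILES: 16 C, 1 Cl, 1 I, 4 O.
Implicit hydrogens by atom environment:
  8 × C: 2 H each → 16
  4 × C: no H
  4 × O: no H
  2 × C: 3 H each → 6
  2 × C: 1 H each → 2
  1 × Cl: no H
  1 × I: no H
  Total hydrogens = 24.
Molecular formula: C16H24ClIO4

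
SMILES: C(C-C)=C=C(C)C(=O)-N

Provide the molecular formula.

Heavy atoms from the SMILES: 7 C, 1 N, 1 O.
Implicit hydrogens by atom environment:
  3 × C: no H
  2 × C: 3 H each → 6
  1 × C: 2 H
  1 × C: 1 H
  1 × N: 2 H
  1 × O: no H
  Total hydrogens = 11.
Molecular formula: C7H11NO

C7H11NO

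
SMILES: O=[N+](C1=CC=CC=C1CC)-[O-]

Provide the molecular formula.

C8H9NO2

Heavy atoms from the SMILES: 8 C, 1 N, 2 O.
Implicit hydrogens by atom environment:
  4 × C (aromatic): 1 H each → 4
  2 × C (aromatic): no H
  1 × C: 3 H
  1 × C: 2 H
  1 × N (charge +1): no H
  1 × O: no H
  1 × O (charge -1): no H
  Total hydrogens = 9.
Molecular formula: C8H9NO2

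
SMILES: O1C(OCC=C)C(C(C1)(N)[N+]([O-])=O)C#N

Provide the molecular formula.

C8H11N3O4

Heavy atoms from the SMILES: 8 C, 3 N, 4 O.
Implicit hydrogens by atom environment:
  3 × C: 2 H each → 6
  3 × C: 1 H each → 3
  3 × O: no H
  2 × C: no H
  1 × N: 2 H
  1 × N: no H
  1 × N (charge +1): no H
  1 × O (charge -1): no H
  Total hydrogens = 11.
Molecular formula: C8H11N3O4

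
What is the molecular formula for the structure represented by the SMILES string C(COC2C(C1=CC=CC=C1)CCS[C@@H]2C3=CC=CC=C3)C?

C20H24OS

Heavy atoms from the SMILES: 20 C, 1 O, 1 S.
Implicit hydrogens by atom environment:
  10 × C (aromatic): 1 H each → 10
  4 × C: 2 H each → 8
  3 × C: 1 H each → 3
  2 × C (aromatic): no H
  1 × C: 3 H
  1 × O: no H
  1 × S: no H
  Total hydrogens = 24.
Molecular formula: C20H24OS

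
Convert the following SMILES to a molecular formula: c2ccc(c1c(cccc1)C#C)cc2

Heavy atoms from the SMILES: 14 C.
Implicit hydrogens by atom environment:
  9 × C (aromatic): 1 H each → 9
  3 × C (aromatic): no H
  1 × C: 1 H
  1 × C: no H
  Total hydrogens = 10.
Molecular formula: C14H10

C14H10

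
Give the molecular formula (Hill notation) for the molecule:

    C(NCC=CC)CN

Heavy atoms from the SMILES: 6 C, 2 N.
Implicit hydrogens by atom environment:
  3 × C: 2 H each → 6
  2 × C: 1 H each → 2
  1 × C: 3 H
  1 × N: 2 H
  1 × N: 1 H
  Total hydrogens = 14.
Molecular formula: C6H14N2

C6H14N2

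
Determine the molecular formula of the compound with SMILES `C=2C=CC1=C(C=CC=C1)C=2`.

C10H8

Heavy atoms from the SMILES: 10 C.
Implicit hydrogens by atom environment:
  8 × C (aromatic): 1 H each → 8
  2 × C (aromatic): no H
  Total hydrogens = 8.
Molecular formula: C10H8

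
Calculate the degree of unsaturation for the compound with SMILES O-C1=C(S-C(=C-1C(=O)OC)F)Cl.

Molecular formula from the SMILES: C6H4ClFO3S.
DoU = (2C + 2 + N − H − X)/2 = (2·6 + 2 + 0 − 4 − 2)/2 = 8/2 = 4.
(Structurally: 1 ring(s) + 3 π bond(s) = 4.)

4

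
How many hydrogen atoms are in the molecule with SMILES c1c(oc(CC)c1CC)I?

Hydrogens are implicit in SMILES; fill each atom to its normal valence:
  3 × C (aromatic): no H
  2 × C: 3 H each → 6
  2 × C: 2 H each → 4
  1 × C (aromatic): 1 H
  1 × I: no H
  1 × O (aromatic): no H
  Total hydrogens = 11.

11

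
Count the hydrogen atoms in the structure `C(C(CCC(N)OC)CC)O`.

Hydrogens are implicit in SMILES; fill each atom to its normal valence:
  4 × C: 2 H each → 8
  2 × C: 3 H each → 6
  2 × C: 1 H each → 2
  1 × N: 2 H
  1 × O: 1 H
  1 × O: no H
  Total hydrogens = 19.

19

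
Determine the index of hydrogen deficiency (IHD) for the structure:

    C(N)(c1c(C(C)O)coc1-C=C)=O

Molecular formula from the SMILES: C9H11NO3.
DoU = (2C + 2 + N − H − X)/2 = (2·9 + 2 + 1 − 11 − 0)/2 = 10/2 = 5.
(Structurally: 1 ring(s) + 4 π bond(s) = 5.)

5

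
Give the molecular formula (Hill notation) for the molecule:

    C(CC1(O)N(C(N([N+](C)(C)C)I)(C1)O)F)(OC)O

Heavy atoms from the SMILES: 9 C, 1 F, 1 I, 3 N, 4 O.
Implicit hydrogens by atom environment:
  4 × C: 3 H each → 12
  3 × O: 1 H each → 3
  2 × C: 2 H each → 4
  2 × C: no H
  2 × N: no H
  1 × C: 1 H
  1 × F: no H
  1 × I: no H
  1 × N (charge +1): no H
  1 × O: no H
  Total hydrogens = 20.
Net charge +1.
Molecular formula: C9H20FIN3O4+

C9H20FIN3O4+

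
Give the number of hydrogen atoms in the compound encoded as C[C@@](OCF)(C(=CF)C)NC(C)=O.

13

Hydrogens are implicit in SMILES; fill each atom to its normal valence:
  3 × C: 3 H each → 9
  3 × C: no H
  2 × F: no H
  2 × O: no H
  1 × C: 2 H
  1 × C: 1 H
  1 × N: 1 H
  Total hydrogens = 13.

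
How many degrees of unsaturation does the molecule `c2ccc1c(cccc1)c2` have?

Molecular formula from the SMILES: C10H8.
DoU = (2C + 2 + N − H − X)/2 = (2·10 + 2 + 0 − 8 − 0)/2 = 14/2 = 7.
(Structurally: 2 ring(s) + 5 π bond(s) = 7.)

7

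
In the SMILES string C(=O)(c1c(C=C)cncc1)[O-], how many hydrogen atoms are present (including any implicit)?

6

Hydrogens are implicit in SMILES; fill each atom to its normal valence:
  3 × C (aromatic): 1 H each → 3
  2 × C (aromatic): no H
  1 × C: 2 H
  1 × C: 1 H
  1 × C: no H
  1 × N (aromatic): no H
  1 × O: no H
  1 × O (charge -1): no H
  Total hydrogens = 6.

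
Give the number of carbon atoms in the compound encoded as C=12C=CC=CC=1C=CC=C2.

The symbol for carbon appears 10 times in the SMILES.

10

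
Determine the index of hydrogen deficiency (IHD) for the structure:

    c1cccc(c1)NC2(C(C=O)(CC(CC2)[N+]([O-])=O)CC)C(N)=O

Molecular formula from the SMILES: C16H21N3O4.
DoU = (2C + 2 + N − H − X)/2 = (2·16 + 2 + 3 − 21 − 0)/2 = 16/2 = 8.
(Structurally: 2 ring(s) + 6 π bond(s) = 8.)

8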